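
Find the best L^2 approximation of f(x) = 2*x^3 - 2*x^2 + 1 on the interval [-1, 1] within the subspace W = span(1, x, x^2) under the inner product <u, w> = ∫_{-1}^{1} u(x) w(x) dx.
g(x) = -2*x^2 + 6*x/5 + 1

The best approximation g ∈ W is the orthogonal projection of f onto W. Writing g = a_0 + a_1 x + a_2 x^2, the coefficients solve the normal equations G · a = b where
  G_{ij} = <φ_i, φ_j> and b_i = <f, φ_i>, with φ_0 = 1, φ_1 = x, φ_2 = x^2.
G =
  [2, 0, 2/3]
  [0, 2/3, 0]
  [2/3, 0, 2/5],
b = (2/3, 4/5, -2/15).
Solving gives a_0 = 1, a_1 = 6/5, a_2 = -2, so
  g(x) = -2*x^2 + 6*x/5 + 1.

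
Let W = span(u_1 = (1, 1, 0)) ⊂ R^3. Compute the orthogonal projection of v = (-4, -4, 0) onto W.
proj_W(v) = (-4, -4, 0)

Set up U = [u_1 | ... | u_1] ∈ R^(3×1). The projector onto W = col(U) is P = U (U^T U)^(-1) U^T.
Compute U^T U =
  [2],
and U^T v = (-8).
Solve U^T U · c = U^T v for the coefficients: c = (-4). The projection is proj_W(v) = U c.
Check: (v - proj_W(v)) · u_1 = 0  (should be 0).
Result: proj_W(v) = (-4, -4, 0).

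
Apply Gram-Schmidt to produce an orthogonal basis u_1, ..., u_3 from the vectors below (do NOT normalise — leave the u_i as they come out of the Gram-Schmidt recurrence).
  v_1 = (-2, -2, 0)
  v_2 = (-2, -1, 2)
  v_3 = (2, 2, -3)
Orthogonal basis:
  u_1 = (-2, -2, 0)
  u_2 = (-1/2, 1/2, 2)
  u_3 = (-2/3, 2/3, -1/3)

Apply the Gram-Schmidt recurrence
  u_1 = v_1
  u_i = v_i − Σ_{j<i} ((v_i · u_j) / (u_j · u_j)) · u_j.

Step by step this gives:
  u_1 = (-2, -2, 0)
  u_2 = (-1/2, 1/2, 2)
  u_3 = (-2/3, 2/3, -1/3)

Orthogonality check:
  u_2 · u_1 = 0 (should be 0)
  u_3 · u_1 = 0 (should be 0)
  u_3 · u_2 = 0 (should be 0)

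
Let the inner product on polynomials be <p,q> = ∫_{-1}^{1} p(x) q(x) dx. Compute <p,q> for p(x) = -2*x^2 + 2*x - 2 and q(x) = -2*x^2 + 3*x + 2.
<p,q> = -12/5

Expand the product: p(x)·q(x) = 4*x^4 - 10*x^3 + 6*x^2 - 2*x - 4.
∫_{-1}^{1} of each monomial x^k gives [2/(k+1) if k even, 0 if k odd]. Integrating term-by-term (or equivalently evaluating the antiderivative F(x) = 4*x^5/5 - 5*x^4/2 + 2*x^3 - x^2 - 4*x at the endpoints):
  F(1) − F(−1) = -47/10 − (-23/10) = -12/5.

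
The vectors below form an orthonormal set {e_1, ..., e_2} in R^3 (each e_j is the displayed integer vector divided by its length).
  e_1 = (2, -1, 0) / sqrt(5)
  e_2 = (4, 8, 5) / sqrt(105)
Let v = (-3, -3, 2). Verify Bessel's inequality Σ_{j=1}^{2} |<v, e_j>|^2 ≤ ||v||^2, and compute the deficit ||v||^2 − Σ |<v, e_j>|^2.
Σ |<v, e_j>|^2 = 173/21; ||v||^2 = 22; deficit = 289/21

Write each e_j = u_j / sqrt(<u_j, u_j>) where u_j is the displayed integer vector. Then <v, e_j> = <v, u_j> / sqrt(<u_j, u_j>), so |<v, e_j>|^2 = <v, u_j>^2 / <u_j, u_j>.
Coefficients: <v, e_1> = -3/sqrt(5), <v, e_2> = -26/sqrt(105).
Square and sum: Σ |<v, e_j>|^2 = 173/21.
Compute ||v||^2 = v·v = 22.
Deficit = 22 − 173/21 = 289/21 ≥ 0, confirming Bessel's inequality. (The deficit equals ||v − Σ <v,e_j> e_j||^2, the squared distance from v to span{e_j}.)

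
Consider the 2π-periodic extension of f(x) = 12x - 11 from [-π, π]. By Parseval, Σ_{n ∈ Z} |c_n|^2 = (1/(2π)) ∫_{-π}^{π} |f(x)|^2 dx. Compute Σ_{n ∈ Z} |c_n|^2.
Σ |c_n|^2 = 48π^2 + 121

Expand and integrate term by term over [-π, π]:
  ∫ (12x)^2 dx = 144·(2π^3/3); ∫ 2·12·(-11)·x dx = 0 (odd integrand); ∫ (-11)^2 dx = 121·2π.
So (1/(2π)) ∫_{-π}^{π} (12x - 11)^2 dx = 144π^2/3 + 121 = 48π^2 + 121.
Parseval ⇒ Σ |c_n|^2 = 48π^2 + 121.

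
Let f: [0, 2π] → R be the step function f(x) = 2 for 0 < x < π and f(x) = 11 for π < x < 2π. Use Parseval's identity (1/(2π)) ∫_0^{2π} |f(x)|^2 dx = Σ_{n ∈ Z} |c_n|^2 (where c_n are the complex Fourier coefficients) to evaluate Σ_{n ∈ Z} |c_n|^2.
Σ |c_n|^2 = 125/2

Parseval equates the L^2 energy of f (normalised by 1/(2π)) with the ℓ^2 sum of its Fourier coefficients: (1/(2π)) ∫_0^{2π} |f|^2 = Σ |c_n|^2.
Compute the left side: (1/(2π)) [∫_0^π 2^2 dx + ∫_π^{2π} 11^2 dx] = (1/(2π)) · (4π + 121π) = (4 + 121)/2 = 125/2.
So Σ_{n ∈ Z} |c_n|^2 = 125/2.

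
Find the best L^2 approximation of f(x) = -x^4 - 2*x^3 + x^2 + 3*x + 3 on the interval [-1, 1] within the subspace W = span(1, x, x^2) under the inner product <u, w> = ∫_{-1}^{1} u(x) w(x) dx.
g(x) = x^2/7 + 9*x/5 + 108/35

The best approximation g ∈ W is the orthogonal projection of f onto W. Writing g = a_0 + a_1 x + a_2 x^2, the coefficients solve the normal equations G · a = b where
  G_{ij} = <φ_i, φ_j> and b_i = <f, φ_i>, with φ_0 = 1, φ_1 = x, φ_2 = x^2.
G =
  [2, 0, 2/3]
  [0, 2/3, 0]
  [2/3, 0, 2/5],
b = (94/15, 6/5, 74/35).
Solving gives a_0 = 108/35, a_1 = 9/5, a_2 = 1/7, so
  g(x) = x^2/7 + 9*x/5 + 108/35.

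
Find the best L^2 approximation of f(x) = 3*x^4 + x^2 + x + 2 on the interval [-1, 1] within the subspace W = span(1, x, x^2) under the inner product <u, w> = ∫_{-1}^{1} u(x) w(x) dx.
g(x) = 25*x^2/7 + x + 61/35

The best approximation g ∈ W is the orthogonal projection of f onto W. Writing g = a_0 + a_1 x + a_2 x^2, the coefficients solve the normal equations G · a = b where
  G_{ij} = <φ_i, φ_j> and b_i = <f, φ_i>, with φ_0 = 1, φ_1 = x, φ_2 = x^2.
G =
  [2, 0, 2/3]
  [0, 2/3, 0]
  [2/3, 0, 2/5],
b = (88/15, 2/3, 272/105).
Solving gives a_0 = 61/35, a_1 = 1, a_2 = 25/7, so
  g(x) = 25*x^2/7 + x + 61/35.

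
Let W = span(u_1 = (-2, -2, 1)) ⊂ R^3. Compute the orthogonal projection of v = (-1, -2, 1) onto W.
proj_W(v) = (-14/9, -14/9, 7/9)

Set up U = [u_1 | ... | u_1] ∈ R^(3×1). The projector onto W = col(U) is P = U (U^T U)^(-1) U^T.
Compute U^T U =
  [9],
and U^T v = (7).
Solve U^T U · c = U^T v for the coefficients: c = (7/9). The projection is proj_W(v) = U c.
Check: (v - proj_W(v)) · u_1 = 0  (should be 0).
Result: proj_W(v) = (-14/9, -14/9, 7/9).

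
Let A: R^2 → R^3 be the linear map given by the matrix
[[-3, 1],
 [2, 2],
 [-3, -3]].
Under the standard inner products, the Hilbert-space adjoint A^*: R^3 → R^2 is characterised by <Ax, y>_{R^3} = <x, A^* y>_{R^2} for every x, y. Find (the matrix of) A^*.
A^* = A^T =
[[-3, 2, -3],
 [1, 2, -3]]

For real matrices with standard dot products, the defining identity <Ax, y> = <x, A^* y> gives (Ax)^T y = x^T (A^*) y, i.e. x^T A^T y = x^T (A^*) y. Since this holds for all x, y, we must have A^* = A^T. Therefore
A^* =
[[-3, 2, -3],
 [1, 2, -3]].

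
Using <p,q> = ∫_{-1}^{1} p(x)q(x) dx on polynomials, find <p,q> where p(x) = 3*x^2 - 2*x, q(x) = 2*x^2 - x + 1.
<p,q> = 86/15

Expand the product: p(x)·q(x) = 6*x^4 - 7*x^3 + 5*x^2 - 2*x.
∫_{-1}^{1} of each monomial x^k gives [2/(k+1) if k even, 0 if k odd]. Integrating term-by-term (or equivalently evaluating the antiderivative F(x) = 6*x^5/5 - 7*x^4/4 + 5*x^3/3 - x^2 at the endpoints):
  F(1) − F(−1) = 7/60 − (-337/60) = 86/15.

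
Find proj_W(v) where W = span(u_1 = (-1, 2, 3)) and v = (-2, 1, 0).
proj_W(v) = (-2/7, 4/7, 6/7)

Set up U = [u_1 | ... | u_1] ∈ R^(3×1). The projector onto W = col(U) is P = U (U^T U)^(-1) U^T.
Compute U^T U =
  [14],
and U^T v = (4).
Solve U^T U · c = U^T v for the coefficients: c = (2/7). The projection is proj_W(v) = U c.
Check: (v - proj_W(v)) · u_1 = 0  (should be 0).
Result: proj_W(v) = (-2/7, 4/7, 6/7).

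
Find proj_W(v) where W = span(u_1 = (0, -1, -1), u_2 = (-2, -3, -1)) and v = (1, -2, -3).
proj_W(v) = (1, -2, -3)

Set up U = [u_1 | ... | u_2] ∈ R^(3×2). The projector onto W = col(U) is P = U (U^T U)^(-1) U^T.
Compute U^T U =
  [2, 4]
  [4, 14],
and U^T v = (5, 7).
Solve U^T U · c = U^T v for the coefficients: c = (7/2, -1/2). The projection is proj_W(v) = U c.
Check: (v - proj_W(v)) · u_1 = 0  (should be 0).
Check: (v - proj_W(v)) · u_2 = 0  (should be 0).
Result: proj_W(v) = (1, -2, -3).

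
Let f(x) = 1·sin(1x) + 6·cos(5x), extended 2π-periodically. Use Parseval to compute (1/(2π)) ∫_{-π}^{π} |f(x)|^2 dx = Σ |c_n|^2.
Σ |c_n|^2 = 37/2

Expand |f|^2 and use orthogonality of {sin(nx), cos(mx)} on [-π, π]:
  ∫_{-π}^{π} sin(nx)^2 dx = π, ∫ cos(mx)^2 dx = π, and cross terms integrate to 0.
So ∫_{-π}^{π} f(x)^2 dx = 1^2 · π + 6^2 · π = (1 + 36)π.
Divide by 2π: (1 + 36)/2 = 37/2.
By Parseval, this equals Σ |c_n|^2.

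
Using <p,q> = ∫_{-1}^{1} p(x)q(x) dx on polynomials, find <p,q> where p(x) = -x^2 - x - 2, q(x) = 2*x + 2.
<p,q> = -32/3

Expand the product: p(x)·q(x) = -2*x^3 - 4*x^2 - 6*x - 4.
∫_{-1}^{1} of each monomial x^k gives [2/(k+1) if k even, 0 if k odd]. Integrating term-by-term (or equivalently evaluating the antiderivative F(x) = -x^4/2 - 4*x^3/3 - 3*x^2 - 4*x at the endpoints):
  F(1) − F(−1) = -53/6 − (11/6) = -32/3.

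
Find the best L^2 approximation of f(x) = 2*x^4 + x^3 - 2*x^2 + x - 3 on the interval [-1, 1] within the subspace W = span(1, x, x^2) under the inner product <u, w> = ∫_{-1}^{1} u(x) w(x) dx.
g(x) = -2*x^2/7 + 8*x/5 - 111/35

The best approximation g ∈ W is the orthogonal projection of f onto W. Writing g = a_0 + a_1 x + a_2 x^2, the coefficients solve the normal equations G · a = b where
  G_{ij} = <φ_i, φ_j> and b_i = <f, φ_i>, with φ_0 = 1, φ_1 = x, φ_2 = x^2.
G =
  [2, 0, 2/3]
  [0, 2/3, 0]
  [2/3, 0, 2/5],
b = (-98/15, 16/15, -78/35).
Solving gives a_0 = -111/35, a_1 = 8/5, a_2 = -2/7, so
  g(x) = -2*x^2/7 + 8*x/5 - 111/35.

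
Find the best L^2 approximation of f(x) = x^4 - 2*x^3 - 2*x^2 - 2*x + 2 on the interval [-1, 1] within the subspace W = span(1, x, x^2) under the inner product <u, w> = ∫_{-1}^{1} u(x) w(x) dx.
g(x) = -8*x^2/7 - 16*x/5 + 67/35

The best approximation g ∈ W is the orthogonal projection of f onto W. Writing g = a_0 + a_1 x + a_2 x^2, the coefficients solve the normal equations G · a = b where
  G_{ij} = <φ_i, φ_j> and b_i = <f, φ_i>, with φ_0 = 1, φ_1 = x, φ_2 = x^2.
G =
  [2, 0, 2/3]
  [0, 2/3, 0]
  [2/3, 0, 2/5],
b = (46/15, -32/15, 86/105).
Solving gives a_0 = 67/35, a_1 = -16/5, a_2 = -8/7, so
  g(x) = -8*x^2/7 - 16*x/5 + 67/35.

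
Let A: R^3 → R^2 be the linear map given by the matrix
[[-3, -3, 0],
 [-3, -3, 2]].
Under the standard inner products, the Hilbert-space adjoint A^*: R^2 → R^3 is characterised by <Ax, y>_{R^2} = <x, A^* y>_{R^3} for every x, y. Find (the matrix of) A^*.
A^* = A^T =
[[-3, -3],
 [-3, -3],
 [0, 2]]

For real matrices with standard dot products, the defining identity <Ax, y> = <x, A^* y> gives (Ax)^T y = x^T (A^*) y, i.e. x^T A^T y = x^T (A^*) y. Since this holds for all x, y, we must have A^* = A^T. Therefore
A^* =
[[-3, -3],
 [-3, -3],
 [0, 2]].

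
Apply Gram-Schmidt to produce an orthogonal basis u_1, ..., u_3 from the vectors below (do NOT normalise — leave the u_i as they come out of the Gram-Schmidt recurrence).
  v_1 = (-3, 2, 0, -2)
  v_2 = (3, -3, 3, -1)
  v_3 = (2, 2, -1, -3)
Orthogonal basis:
  u_1 = (-3, 2, 0, -2)
  u_2 = (12/17, -25/17, 3, -43/17)
  u_3 = (794/307, 546/307, -463/307, -645/307)

Apply the Gram-Schmidt recurrence
  u_1 = v_1
  u_i = v_i − Σ_{j<i} ((v_i · u_j) / (u_j · u_j)) · u_j.

Step by step this gives:
  u_1 = (-3, 2, 0, -2)
  u_2 = (12/17, -25/17, 3, -43/17)
  u_3 = (794/307, 546/307, -463/307, -645/307)

Orthogonality check:
  u_2 · u_1 = 0 (should be 0)
  u_3 · u_1 = 0 (should be 0)
  u_3 · u_2 = 0 (should be 0)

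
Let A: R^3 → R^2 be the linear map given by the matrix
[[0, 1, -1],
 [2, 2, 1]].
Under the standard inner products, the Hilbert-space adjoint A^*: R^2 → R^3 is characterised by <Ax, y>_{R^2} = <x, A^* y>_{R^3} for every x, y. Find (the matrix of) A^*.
A^* = A^T =
[[0, 2],
 [1, 2],
 [-1, 1]]

For real matrices with standard dot products, the defining identity <Ax, y> = <x, A^* y> gives (Ax)^T y = x^T (A^*) y, i.e. x^T A^T y = x^T (A^*) y. Since this holds for all x, y, we must have A^* = A^T. Therefore
A^* =
[[0, 2],
 [1, 2],
 [-1, 1]].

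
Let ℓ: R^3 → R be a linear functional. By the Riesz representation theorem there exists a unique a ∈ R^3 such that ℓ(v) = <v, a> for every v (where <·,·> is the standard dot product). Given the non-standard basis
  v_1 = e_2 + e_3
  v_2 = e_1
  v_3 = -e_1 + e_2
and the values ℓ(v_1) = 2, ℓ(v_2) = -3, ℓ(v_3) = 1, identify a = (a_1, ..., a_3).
a = (-3, -2, 4)

Write a = (a_1, ..., a_3) in the standard basis. For each basis vector v_i, ℓ(v_i) = <v_i, a> is a linear equation in the a_j's. Collect the n equations into a matrix system V a = ℓ, where row i of V is v_i (expressed in the standard basis). Since V is invertible (lower-triangular with 1s on the diagonal, up to permutation), solve by back-substitution:
  V =
[[0, 1, 1],
 [1, 0, 0],
 [-1, 1, 0]]
  V a = (2, -3, 1)
Solving gives a = (-3, -2, 4).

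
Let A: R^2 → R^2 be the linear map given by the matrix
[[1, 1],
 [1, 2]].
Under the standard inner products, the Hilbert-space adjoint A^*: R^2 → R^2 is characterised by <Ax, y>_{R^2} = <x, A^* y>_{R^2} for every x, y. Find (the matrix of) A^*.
A^* = A^T =
[[1, 1],
 [1, 2]]

For real matrices with standard dot products, the defining identity <Ax, y> = <x, A^* y> gives (Ax)^T y = x^T (A^*) y, i.e. x^T A^T y = x^T (A^*) y. Since this holds for all x, y, we must have A^* = A^T. Therefore
A^* =
[[1, 1],
 [1, 2]].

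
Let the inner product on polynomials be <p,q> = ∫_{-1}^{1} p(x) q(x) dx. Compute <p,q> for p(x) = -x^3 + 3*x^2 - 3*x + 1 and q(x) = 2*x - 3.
<p,q> = -84/5

Expand the product: p(x)·q(x) = -2*x^4 + 9*x^3 - 15*x^2 + 11*x - 3.
∫_{-1}^{1} of each monomial x^k gives [2/(k+1) if k even, 0 if k odd]. Integrating term-by-term (or equivalently evaluating the antiderivative F(x) = -2*x^5/5 + 9*x^4/4 - 5*x^3 + 11*x^2/2 - 3*x at the endpoints):
  F(1) − F(−1) = -13/20 − (323/20) = -84/5.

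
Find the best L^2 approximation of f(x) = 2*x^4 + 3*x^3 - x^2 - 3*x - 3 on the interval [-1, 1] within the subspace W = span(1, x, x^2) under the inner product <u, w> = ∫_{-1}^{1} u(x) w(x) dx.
g(x) = 5*x^2/7 - 6*x/5 - 111/35

The best approximation g ∈ W is the orthogonal projection of f onto W. Writing g = a_0 + a_1 x + a_2 x^2, the coefficients solve the normal equations G · a = b where
  G_{ij} = <φ_i, φ_j> and b_i = <f, φ_i>, with φ_0 = 1, φ_1 = x, φ_2 = x^2.
G =
  [2, 0, 2/3]
  [0, 2/3, 0]
  [2/3, 0, 2/5],
b = (-88/15, -4/5, -64/35).
Solving gives a_0 = -111/35, a_1 = -6/5, a_2 = 5/7, so
  g(x) = 5*x^2/7 - 6*x/5 - 111/35.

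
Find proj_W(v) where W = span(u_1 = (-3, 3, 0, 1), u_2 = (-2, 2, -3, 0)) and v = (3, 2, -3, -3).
proj_W(v) = (148/179, -148/179, -615/179, -186/179)

Set up U = [u_1 | ... | u_2] ∈ R^(4×2). The projector onto W = col(U) is P = U (U^T U)^(-1) U^T.
Compute U^T U =
  [19, 12]
  [12, 17],
and U^T v = (-6, 7).
Solve U^T U · c = U^T v for the coefficients: c = (-186/179, 205/179). The projection is proj_W(v) = U c.
Check: (v - proj_W(v)) · u_1 = 0  (should be 0).
Check: (v - proj_W(v)) · u_2 = 0  (should be 0).
Result: proj_W(v) = (148/179, -148/179, -615/179, -186/179).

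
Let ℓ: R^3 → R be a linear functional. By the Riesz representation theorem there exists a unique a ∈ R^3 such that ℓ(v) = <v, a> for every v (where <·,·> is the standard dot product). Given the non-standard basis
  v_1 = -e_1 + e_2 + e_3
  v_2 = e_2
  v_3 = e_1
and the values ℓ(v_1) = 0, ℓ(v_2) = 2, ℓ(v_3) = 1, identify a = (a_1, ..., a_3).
a = (1, 2, -1)

Write a = (a_1, ..., a_3) in the standard basis. For each basis vector v_i, ℓ(v_i) = <v_i, a> is a linear equation in the a_j's. Collect the n equations into a matrix system V a = ℓ, where row i of V is v_i (expressed in the standard basis). Since V is invertible (lower-triangular with 1s on the diagonal, up to permutation), solve by back-substitution:
  V =
[[-1, 1, 1],
 [0, 1, 0],
 [1, 0, 0]]
  V a = (0, 2, 1)
Solving gives a = (1, 2, -1).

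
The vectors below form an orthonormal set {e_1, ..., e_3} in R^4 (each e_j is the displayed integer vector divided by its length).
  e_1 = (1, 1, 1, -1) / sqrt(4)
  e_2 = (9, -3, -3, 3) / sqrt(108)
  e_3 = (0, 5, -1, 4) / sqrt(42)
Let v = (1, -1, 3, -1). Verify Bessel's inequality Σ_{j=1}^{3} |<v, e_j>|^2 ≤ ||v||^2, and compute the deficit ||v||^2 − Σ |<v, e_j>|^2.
Σ |<v, e_j>|^2 = 52/7; ||v||^2 = 12; deficit = 32/7

Write each e_j = u_j / sqrt(<u_j, u_j>) where u_j is the displayed integer vector. Then <v, e_j> = <v, u_j> / sqrt(<u_j, u_j>), so |<v, e_j>|^2 = <v, u_j>^2 / <u_j, u_j>.
Coefficients: <v, e_1> = 4/sqrt(4), <v, e_2> = 0/sqrt(108), <v, e_3> = -12/sqrt(42).
Square and sum: Σ |<v, e_j>|^2 = 52/7.
Compute ||v||^2 = v·v = 12.
Deficit = 12 − 52/7 = 32/7 ≥ 0, confirming Bessel's inequality. (The deficit equals ||v − Σ <v,e_j> e_j||^2, the squared distance from v to span{e_j}.)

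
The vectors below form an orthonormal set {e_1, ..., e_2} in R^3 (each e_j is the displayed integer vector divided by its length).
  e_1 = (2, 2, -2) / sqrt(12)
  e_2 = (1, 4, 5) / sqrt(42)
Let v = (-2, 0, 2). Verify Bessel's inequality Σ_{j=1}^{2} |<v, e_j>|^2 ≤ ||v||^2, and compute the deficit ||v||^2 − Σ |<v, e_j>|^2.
Σ |<v, e_j>|^2 = 48/7; ||v||^2 = 8; deficit = 8/7

Write each e_j = u_j / sqrt(<u_j, u_j>) where u_j is the displayed integer vector. Then <v, e_j> = <v, u_j> / sqrt(<u_j, u_j>), so |<v, e_j>|^2 = <v, u_j>^2 / <u_j, u_j>.
Coefficients: <v, e_1> = -8/sqrt(12), <v, e_2> = 8/sqrt(42).
Square and sum: Σ |<v, e_j>|^2 = 48/7.
Compute ||v||^2 = v·v = 8.
Deficit = 8 − 48/7 = 8/7 ≥ 0, confirming Bessel's inequality. (The deficit equals ||v − Σ <v,e_j> e_j||^2, the squared distance from v to span{e_j}.)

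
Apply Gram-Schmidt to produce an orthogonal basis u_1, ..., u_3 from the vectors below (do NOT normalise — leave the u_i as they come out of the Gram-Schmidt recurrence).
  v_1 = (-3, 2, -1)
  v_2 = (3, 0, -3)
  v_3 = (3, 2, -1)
Orthogonal basis:
  u_1 = (-3, 2, -1)
  u_2 = (12/7, 6/7, -24/7)
  u_3 = (1, 2, 1)

Apply the Gram-Schmidt recurrence
  u_1 = v_1
  u_i = v_i − Σ_{j<i} ((v_i · u_j) / (u_j · u_j)) · u_j.

Step by step this gives:
  u_1 = (-3, 2, -1)
  u_2 = (12/7, 6/7, -24/7)
  u_3 = (1, 2, 1)

Orthogonality check:
  u_2 · u_1 = 0 (should be 0)
  u_3 · u_1 = 0 (should be 0)
  u_3 · u_2 = 0 (should be 0)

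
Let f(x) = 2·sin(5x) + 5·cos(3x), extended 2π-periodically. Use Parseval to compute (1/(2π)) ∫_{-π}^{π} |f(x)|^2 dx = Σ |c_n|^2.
Σ |c_n|^2 = 29/2

Expand |f|^2 and use orthogonality of {sin(nx), cos(mx)} on [-π, π]:
  ∫_{-π}^{π} sin(nx)^2 dx = π, ∫ cos(mx)^2 dx = π, and cross terms integrate to 0.
So ∫_{-π}^{π} f(x)^2 dx = 2^2 · π + 5^2 · π = (4 + 25)π.
Divide by 2π: (4 + 25)/2 = 29/2.
By Parseval, this equals Σ |c_n|^2.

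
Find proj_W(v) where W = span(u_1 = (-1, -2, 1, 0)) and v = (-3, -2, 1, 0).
proj_W(v) = (-4/3, -8/3, 4/3, 0)

Set up U = [u_1 | ... | u_1] ∈ R^(4×1). The projector onto W = col(U) is P = U (U^T U)^(-1) U^T.
Compute U^T U =
  [6],
and U^T v = (8).
Solve U^T U · c = U^T v for the coefficients: c = (4/3). The projection is proj_W(v) = U c.
Check: (v - proj_W(v)) · u_1 = 0  (should be 0).
Result: proj_W(v) = (-4/3, -8/3, 4/3, 0).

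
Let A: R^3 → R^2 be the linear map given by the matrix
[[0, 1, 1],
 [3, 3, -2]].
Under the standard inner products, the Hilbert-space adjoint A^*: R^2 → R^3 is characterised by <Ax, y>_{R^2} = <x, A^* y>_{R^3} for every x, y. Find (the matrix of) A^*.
A^* = A^T =
[[0, 3],
 [1, 3],
 [1, -2]]

For real matrices with standard dot products, the defining identity <Ax, y> = <x, A^* y> gives (Ax)^T y = x^T (A^*) y, i.e. x^T A^T y = x^T (A^*) y. Since this holds for all x, y, we must have A^* = A^T. Therefore
A^* =
[[0, 3],
 [1, 3],
 [1, -2]].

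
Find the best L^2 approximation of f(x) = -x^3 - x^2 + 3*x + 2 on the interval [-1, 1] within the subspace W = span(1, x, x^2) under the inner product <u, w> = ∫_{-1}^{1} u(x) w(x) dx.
g(x) = -x^2 + 12*x/5 + 2

The best approximation g ∈ W is the orthogonal projection of f onto W. Writing g = a_0 + a_1 x + a_2 x^2, the coefficients solve the normal equations G · a = b where
  G_{ij} = <φ_i, φ_j> and b_i = <f, φ_i>, with φ_0 = 1, φ_1 = x, φ_2 = x^2.
G =
  [2, 0, 2/3]
  [0, 2/3, 0]
  [2/3, 0, 2/5],
b = (10/3, 8/5, 14/15).
Solving gives a_0 = 2, a_1 = 12/5, a_2 = -1, so
  g(x) = -x^2 + 12*x/5 + 2.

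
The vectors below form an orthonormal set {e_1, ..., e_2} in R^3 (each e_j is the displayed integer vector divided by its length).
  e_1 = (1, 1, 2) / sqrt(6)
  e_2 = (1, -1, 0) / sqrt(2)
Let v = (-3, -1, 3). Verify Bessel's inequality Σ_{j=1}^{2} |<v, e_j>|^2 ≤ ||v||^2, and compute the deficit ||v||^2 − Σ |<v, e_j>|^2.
Σ |<v, e_j>|^2 = 8/3; ||v||^2 = 19; deficit = 49/3

Write each e_j = u_j / sqrt(<u_j, u_j>) where u_j is the displayed integer vector. Then <v, e_j> = <v, u_j> / sqrt(<u_j, u_j>), so |<v, e_j>|^2 = <v, u_j>^2 / <u_j, u_j>.
Coefficients: <v, e_1> = 2/sqrt(6), <v, e_2> = -2/sqrt(2).
Square and sum: Σ |<v, e_j>|^2 = 8/3.
Compute ||v||^2 = v·v = 19.
Deficit = 19 − 8/3 = 49/3 ≥ 0, confirming Bessel's inequality. (The deficit equals ||v − Σ <v,e_j> e_j||^2, the squared distance from v to span{e_j}.)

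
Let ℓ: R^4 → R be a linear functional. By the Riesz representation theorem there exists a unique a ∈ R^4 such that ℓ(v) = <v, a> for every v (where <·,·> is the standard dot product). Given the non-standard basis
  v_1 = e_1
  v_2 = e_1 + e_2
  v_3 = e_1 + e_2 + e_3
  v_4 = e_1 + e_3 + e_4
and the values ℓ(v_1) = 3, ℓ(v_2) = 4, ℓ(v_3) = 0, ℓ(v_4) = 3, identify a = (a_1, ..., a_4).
a = (3, 1, -4, 4)

Write a = (a_1, ..., a_4) in the standard basis. For each basis vector v_i, ℓ(v_i) = <v_i, a> is a linear equation in the a_j's. Collect the n equations into a matrix system V a = ℓ, where row i of V is v_i (expressed in the standard basis). Since V is invertible (lower-triangular with 1s on the diagonal, up to permutation), solve by back-substitution:
  V =
[[1, 0, 0, 0],
 [1, 1, 0, 0],
 [1, 1, 1, 0],
 [1, 0, 1, 1]]
  V a = (3, 4, 0, 3)
Solving gives a = (3, 1, -4, 4).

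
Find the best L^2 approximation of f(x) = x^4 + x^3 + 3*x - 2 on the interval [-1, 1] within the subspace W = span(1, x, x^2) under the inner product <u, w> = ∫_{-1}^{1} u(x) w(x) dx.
g(x) = 6*x^2/7 + 18*x/5 - 73/35

The best approximation g ∈ W is the orthogonal projection of f onto W. Writing g = a_0 + a_1 x + a_2 x^2, the coefficients solve the normal equations G · a = b where
  G_{ij} = <φ_i, φ_j> and b_i = <f, φ_i>, with φ_0 = 1, φ_1 = x, φ_2 = x^2.
G =
  [2, 0, 2/3]
  [0, 2/3, 0]
  [2/3, 0, 2/5],
b = (-18/5, 12/5, -22/21).
Solving gives a_0 = -73/35, a_1 = 18/5, a_2 = 6/7, so
  g(x) = 6*x^2/7 + 18*x/5 - 73/35.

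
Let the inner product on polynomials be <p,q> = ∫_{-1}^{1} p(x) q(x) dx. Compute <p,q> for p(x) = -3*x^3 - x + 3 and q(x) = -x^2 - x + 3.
<p,q> = 268/15

Expand the product: p(x)·q(x) = 3*x^5 + 3*x^4 - 8*x^3 - 2*x^2 - 6*x + 9.
∫_{-1}^{1} of each monomial x^k gives [2/(k+1) if k even, 0 if k odd]. Integrating term-by-term (or equivalently evaluating the antiderivative F(x) = x^6/2 + 3*x^5/5 - 2*x^4 - 2*x^3/3 - 3*x^2 + 9*x at the endpoints):
  F(1) − F(−1) = 133/30 − (-403/30) = 268/15.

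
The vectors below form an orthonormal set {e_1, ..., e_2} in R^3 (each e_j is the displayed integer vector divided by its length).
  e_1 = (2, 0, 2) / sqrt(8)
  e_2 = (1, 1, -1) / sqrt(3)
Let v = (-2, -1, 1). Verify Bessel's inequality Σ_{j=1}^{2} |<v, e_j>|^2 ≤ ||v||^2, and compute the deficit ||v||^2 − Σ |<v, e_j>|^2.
Σ |<v, e_j>|^2 = 35/6; ||v||^2 = 6; deficit = 1/6

Write each e_j = u_j / sqrt(<u_j, u_j>) where u_j is the displayed integer vector. Then <v, e_j> = <v, u_j> / sqrt(<u_j, u_j>), so |<v, e_j>|^2 = <v, u_j>^2 / <u_j, u_j>.
Coefficients: <v, e_1> = -2/sqrt(8), <v, e_2> = -4/sqrt(3).
Square and sum: Σ |<v, e_j>|^2 = 35/6.
Compute ||v||^2 = v·v = 6.
Deficit = 6 − 35/6 = 1/6 ≥ 0, confirming Bessel's inequality. (The deficit equals ||v − Σ <v,e_j> e_j||^2, the squared distance from v to span{e_j}.)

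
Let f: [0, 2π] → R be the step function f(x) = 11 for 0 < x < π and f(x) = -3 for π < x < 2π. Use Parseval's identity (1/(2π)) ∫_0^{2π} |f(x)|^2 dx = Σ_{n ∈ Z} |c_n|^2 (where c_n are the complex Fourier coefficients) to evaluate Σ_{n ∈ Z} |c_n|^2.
Σ |c_n|^2 = 65

Parseval equates the L^2 energy of f (normalised by 1/(2π)) with the ℓ^2 sum of its Fourier coefficients: (1/(2π)) ∫_0^{2π} |f|^2 = Σ |c_n|^2.
Compute the left side: (1/(2π)) [∫_0^π 11^2 dx + ∫_π^{2π} (-3)^2 dx] = (1/(2π)) · (121π + 9π) = (121 + 9)/2 = 65.
So Σ_{n ∈ Z} |c_n|^2 = 65.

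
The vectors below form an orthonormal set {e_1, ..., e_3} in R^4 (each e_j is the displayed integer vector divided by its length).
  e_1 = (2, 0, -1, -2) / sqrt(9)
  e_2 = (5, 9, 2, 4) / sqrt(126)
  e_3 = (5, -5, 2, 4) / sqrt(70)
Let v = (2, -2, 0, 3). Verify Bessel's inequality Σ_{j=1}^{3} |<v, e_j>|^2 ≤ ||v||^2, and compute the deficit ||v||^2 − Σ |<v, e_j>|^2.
Σ |<v, e_j>|^2 = 76/5; ||v||^2 = 17; deficit = 9/5

Write each e_j = u_j / sqrt(<u_j, u_j>) where u_j is the displayed integer vector. Then <v, e_j> = <v, u_j> / sqrt(<u_j, u_j>), so |<v, e_j>|^2 = <v, u_j>^2 / <u_j, u_j>.
Coefficients: <v, e_1> = -2/sqrt(9), <v, e_2> = 4/sqrt(126), <v, e_3> = 32/sqrt(70).
Square and sum: Σ |<v, e_j>|^2 = 76/5.
Compute ||v||^2 = v·v = 17.
Deficit = 17 − 76/5 = 9/5 ≥ 0, confirming Bessel's inequality. (The deficit equals ||v − Σ <v,e_j> e_j||^2, the squared distance from v to span{e_j}.)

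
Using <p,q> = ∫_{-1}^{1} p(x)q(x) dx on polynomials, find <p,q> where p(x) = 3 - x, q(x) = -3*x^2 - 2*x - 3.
<p,q> = -68/3

Expand the product: p(x)·q(x) = 3*x^3 - 7*x^2 - 3*x - 9.
∫_{-1}^{1} of each monomial x^k gives [2/(k+1) if k even, 0 if k odd]. Integrating term-by-term (or equivalently evaluating the antiderivative F(x) = 3*x^4/4 - 7*x^3/3 - 3*x^2/2 - 9*x at the endpoints):
  F(1) − F(−1) = -145/12 − (127/12) = -68/3.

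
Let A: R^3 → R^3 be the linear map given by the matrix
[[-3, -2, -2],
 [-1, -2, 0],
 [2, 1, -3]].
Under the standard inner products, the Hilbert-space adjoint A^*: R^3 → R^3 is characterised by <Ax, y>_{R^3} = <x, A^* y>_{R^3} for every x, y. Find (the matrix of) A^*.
A^* = A^T =
[[-3, -1, 2],
 [-2, -2, 1],
 [-2, 0, -3]]

For real matrices with standard dot products, the defining identity <Ax, y> = <x, A^* y> gives (Ax)^T y = x^T (A^*) y, i.e. x^T A^T y = x^T (A^*) y. Since this holds for all x, y, we must have A^* = A^T. Therefore
A^* =
[[-3, -1, 2],
 [-2, -2, 1],
 [-2, 0, -3]].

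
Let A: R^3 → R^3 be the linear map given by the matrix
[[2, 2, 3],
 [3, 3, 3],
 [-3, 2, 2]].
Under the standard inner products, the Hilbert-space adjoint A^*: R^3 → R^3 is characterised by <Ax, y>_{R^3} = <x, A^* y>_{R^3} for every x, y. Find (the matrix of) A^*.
A^* = A^T =
[[2, 3, -3],
 [2, 3, 2],
 [3, 3, 2]]

For real matrices with standard dot products, the defining identity <Ax, y> = <x, A^* y> gives (Ax)^T y = x^T (A^*) y, i.e. x^T A^T y = x^T (A^*) y. Since this holds for all x, y, we must have A^* = A^T. Therefore
A^* =
[[2, 3, -3],
 [2, 3, 2],
 [3, 3, 2]].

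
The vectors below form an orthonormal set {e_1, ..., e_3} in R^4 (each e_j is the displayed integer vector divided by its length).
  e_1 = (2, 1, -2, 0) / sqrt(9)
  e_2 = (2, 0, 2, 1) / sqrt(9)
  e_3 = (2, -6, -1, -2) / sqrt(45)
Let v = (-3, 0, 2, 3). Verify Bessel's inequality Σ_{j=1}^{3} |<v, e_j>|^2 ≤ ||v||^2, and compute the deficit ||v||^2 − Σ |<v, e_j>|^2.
Σ |<v, e_j>|^2 = 701/45; ||v||^2 = 22; deficit = 289/45

Write each e_j = u_j / sqrt(<u_j, u_j>) where u_j is the displayed integer vector. Then <v, e_j> = <v, u_j> / sqrt(<u_j, u_j>), so |<v, e_j>|^2 = <v, u_j>^2 / <u_j, u_j>.
Coefficients: <v, e_1> = -10/sqrt(9), <v, e_2> = 1/sqrt(9), <v, e_3> = -14/sqrt(45).
Square and sum: Σ |<v, e_j>|^2 = 701/45.
Compute ||v||^2 = v·v = 22.
Deficit = 22 − 701/45 = 289/45 ≥ 0, confirming Bessel's inequality. (The deficit equals ||v − Σ <v,e_j> e_j||^2, the squared distance from v to span{e_j}.)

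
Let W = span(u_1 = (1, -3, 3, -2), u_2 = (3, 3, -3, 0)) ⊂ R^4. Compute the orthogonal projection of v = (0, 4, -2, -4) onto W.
proj_W(v) = (2, 2, -2, 0)

Set up U = [u_1 | ... | u_2] ∈ R^(4×2). The projector onto W = col(U) is P = U (U^T U)^(-1) U^T.
Compute U^T U =
  [23, -15]
  [-15, 27],
and U^T v = (-10, 18).
Solve U^T U · c = U^T v for the coefficients: c = (0, 2/3). The projection is proj_W(v) = U c.
Check: (v - proj_W(v)) · u_1 = 0  (should be 0).
Check: (v - proj_W(v)) · u_2 = 0  (should be 0).
Result: proj_W(v) = (2, 2, -2, 0).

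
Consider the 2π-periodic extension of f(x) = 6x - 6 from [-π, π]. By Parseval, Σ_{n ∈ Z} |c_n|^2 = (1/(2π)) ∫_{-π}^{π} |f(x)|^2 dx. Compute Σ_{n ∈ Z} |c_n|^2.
Σ |c_n|^2 = 12π^2 + 36

Expand and integrate term by term over [-π, π]:
  ∫ (6x)^2 dx = 36·(2π^3/3); ∫ 2·6·(-6)·x dx = 0 (odd integrand); ∫ (-6)^2 dx = 36·2π.
So (1/(2π)) ∫_{-π}^{π} (6x - 6)^2 dx = 36π^2/3 + 36 = 12π^2 + 36.
Parseval ⇒ Σ |c_n|^2 = 12π^2 + 36.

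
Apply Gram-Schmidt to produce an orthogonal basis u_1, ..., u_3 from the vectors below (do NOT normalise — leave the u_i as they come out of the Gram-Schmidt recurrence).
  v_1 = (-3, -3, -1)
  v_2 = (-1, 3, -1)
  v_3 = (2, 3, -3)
Orthogonal basis:
  u_1 = (-3, -3, -1)
  u_2 = (-34/19, 42/19, -24/19)
  u_3 = (63/46, -21/46, -63/23)

Apply the Gram-Schmidt recurrence
  u_1 = v_1
  u_i = v_i − Σ_{j<i} ((v_i · u_j) / (u_j · u_j)) · u_j.

Step by step this gives:
  u_1 = (-3, -3, -1)
  u_2 = (-34/19, 42/19, -24/19)
  u_3 = (63/46, -21/46, -63/23)

Orthogonality check:
  u_2 · u_1 = 0 (should be 0)
  u_3 · u_1 = 0 (should be 0)
  u_3 · u_2 = 0 (should be 0)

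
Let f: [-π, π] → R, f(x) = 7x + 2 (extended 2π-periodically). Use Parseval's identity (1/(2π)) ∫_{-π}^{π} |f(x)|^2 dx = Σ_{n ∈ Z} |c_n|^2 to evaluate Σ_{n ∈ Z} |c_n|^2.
Σ |c_n|^2 = 49π^2/3 + 4

Expand and integrate term by term over [-π, π]:
  ∫ (7x)^2 dx = 49·(2π^3/3); ∫ 2·7·(2)·x dx = 0 (odd integrand); ∫ 2^2 dx = 4·2π.
So (1/(2π)) ∫_{-π}^{π} (7x + 2)^2 dx = 49π^2/3 + 4 = 49π^2/3 + 4.
Parseval ⇒ Σ |c_n|^2 = 49π^2/3 + 4.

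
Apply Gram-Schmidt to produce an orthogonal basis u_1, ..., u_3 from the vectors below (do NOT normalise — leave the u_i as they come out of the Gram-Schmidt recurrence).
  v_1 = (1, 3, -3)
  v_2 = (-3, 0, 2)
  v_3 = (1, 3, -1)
Orthogonal basis:
  u_1 = (1, 3, -3)
  u_2 = (-48/19, 27/19, 11/19)
  u_3 = (54/83, 63/83, 81/83)

Apply the Gram-Schmidt recurrence
  u_1 = v_1
  u_i = v_i − Σ_{j<i} ((v_i · u_j) / (u_j · u_j)) · u_j.

Step by step this gives:
  u_1 = (1, 3, -3)
  u_2 = (-48/19, 27/19, 11/19)
  u_3 = (54/83, 63/83, 81/83)

Orthogonality check:
  u_2 · u_1 = 0 (should be 0)
  u_3 · u_1 = 0 (should be 0)
  u_3 · u_2 = 0 (should be 0)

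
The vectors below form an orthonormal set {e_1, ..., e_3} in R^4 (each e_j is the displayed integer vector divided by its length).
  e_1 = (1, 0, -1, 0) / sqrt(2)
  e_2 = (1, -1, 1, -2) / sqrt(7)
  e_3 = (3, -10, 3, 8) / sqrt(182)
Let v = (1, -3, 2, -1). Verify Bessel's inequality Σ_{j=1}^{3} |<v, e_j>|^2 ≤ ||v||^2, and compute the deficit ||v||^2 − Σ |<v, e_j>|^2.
Σ |<v, e_j>|^2 = 194/13; ||v||^2 = 15; deficit = 1/13

Write each e_j = u_j / sqrt(<u_j, u_j>) where u_j is the displayed integer vector. Then <v, e_j> = <v, u_j> / sqrt(<u_j, u_j>), so |<v, e_j>|^2 = <v, u_j>^2 / <u_j, u_j>.
Coefficients: <v, e_1> = -1/sqrt(2), <v, e_2> = 8/sqrt(7), <v, e_3> = 31/sqrt(182).
Square and sum: Σ |<v, e_j>|^2 = 194/13.
Compute ||v||^2 = v·v = 15.
Deficit = 15 − 194/13 = 1/13 ≥ 0, confirming Bessel's inequality. (The deficit equals ||v − Σ <v,e_j> e_j||^2, the squared distance from v to span{e_j}.)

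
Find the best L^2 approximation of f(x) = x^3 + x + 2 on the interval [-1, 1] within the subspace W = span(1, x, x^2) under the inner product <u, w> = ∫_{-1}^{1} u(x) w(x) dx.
g(x) = 8*x/5 + 2

The best approximation g ∈ W is the orthogonal projection of f onto W. Writing g = a_0 + a_1 x + a_2 x^2, the coefficients solve the normal equations G · a = b where
  G_{ij} = <φ_i, φ_j> and b_i = <f, φ_i>, with φ_0 = 1, φ_1 = x, φ_2 = x^2.
G =
  [2, 0, 2/3]
  [0, 2/3, 0]
  [2/3, 0, 2/5],
b = (4, 16/15, 4/3).
Solving gives a_0 = 2, a_1 = 8/5, a_2 = 0, so
  g(x) = 8*x/5 + 2.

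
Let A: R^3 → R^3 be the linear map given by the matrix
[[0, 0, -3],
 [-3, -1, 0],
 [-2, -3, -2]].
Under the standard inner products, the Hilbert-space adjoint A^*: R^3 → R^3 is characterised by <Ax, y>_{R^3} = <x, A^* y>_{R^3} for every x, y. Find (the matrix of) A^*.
A^* = A^T =
[[0, -3, -2],
 [0, -1, -3],
 [-3, 0, -2]]

For real matrices with standard dot products, the defining identity <Ax, y> = <x, A^* y> gives (Ax)^T y = x^T (A^*) y, i.e. x^T A^T y = x^T (A^*) y. Since this holds for all x, y, we must have A^* = A^T. Therefore
A^* =
[[0, -3, -2],
 [0, -1, -3],
 [-3, 0, -2]].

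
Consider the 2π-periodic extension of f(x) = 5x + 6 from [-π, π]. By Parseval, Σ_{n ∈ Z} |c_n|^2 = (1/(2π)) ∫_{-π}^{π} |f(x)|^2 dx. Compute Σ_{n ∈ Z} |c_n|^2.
Σ |c_n|^2 = 25π^2/3 + 36

Expand and integrate term by term over [-π, π]:
  ∫ (5x)^2 dx = 25·(2π^3/3); ∫ 2·5·(6)·x dx = 0 (odd integrand); ∫ 6^2 dx = 36·2π.
So (1/(2π)) ∫_{-π}^{π} (5x + 6)^2 dx = 25π^2/3 + 36 = 25π^2/3 + 36.
Parseval ⇒ Σ |c_n|^2 = 25π^2/3 + 36.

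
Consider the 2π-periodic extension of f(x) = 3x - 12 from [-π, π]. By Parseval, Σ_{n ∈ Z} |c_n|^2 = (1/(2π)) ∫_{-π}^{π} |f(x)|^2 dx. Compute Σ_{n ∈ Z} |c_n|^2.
Σ |c_n|^2 = 3π^2 + 144

Expand and integrate term by term over [-π, π]:
  ∫ (3x)^2 dx = 9·(2π^3/3); ∫ 2·3·(-12)·x dx = 0 (odd integrand); ∫ (-12)^2 dx = 144·2π.
So (1/(2π)) ∫_{-π}^{π} (3x - 12)^2 dx = 9π^2/3 + 144 = 3π^2 + 144.
Parseval ⇒ Σ |c_n|^2 = 3π^2 + 144.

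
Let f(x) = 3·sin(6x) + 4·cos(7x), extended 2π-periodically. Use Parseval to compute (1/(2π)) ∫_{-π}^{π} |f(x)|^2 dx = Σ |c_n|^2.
Σ |c_n|^2 = 25/2

Expand |f|^2 and use orthogonality of {sin(nx), cos(mx)} on [-π, π]:
  ∫_{-π}^{π} sin(nx)^2 dx = π, ∫ cos(mx)^2 dx = π, and cross terms integrate to 0.
So ∫_{-π}^{π} f(x)^2 dx = 3^2 · π + 4^2 · π = (9 + 16)π.
Divide by 2π: (9 + 16)/2 = 25/2.
By Parseval, this equals Σ |c_n|^2.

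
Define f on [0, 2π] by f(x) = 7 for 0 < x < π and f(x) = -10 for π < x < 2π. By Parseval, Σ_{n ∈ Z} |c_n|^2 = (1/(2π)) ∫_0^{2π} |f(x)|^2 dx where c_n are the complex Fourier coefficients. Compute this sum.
Σ |c_n|^2 = 149/2

Parseval equates the L^2 energy of f (normalised by 1/(2π)) with the ℓ^2 sum of its Fourier coefficients: (1/(2π)) ∫_0^{2π} |f|^2 = Σ |c_n|^2.
Compute the left side: (1/(2π)) [∫_0^π 7^2 dx + ∫_π^{2π} (-10)^2 dx] = (1/(2π)) · (49π + 100π) = (49 + 100)/2 = 149/2.
So Σ_{n ∈ Z} |c_n|^2 = 149/2.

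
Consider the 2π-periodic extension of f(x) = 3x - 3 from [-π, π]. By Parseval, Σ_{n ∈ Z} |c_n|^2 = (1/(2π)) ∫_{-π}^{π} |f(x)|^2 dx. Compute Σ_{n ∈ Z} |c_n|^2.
Σ |c_n|^2 = 3π^2 + 9

Expand and integrate term by term over [-π, π]:
  ∫ (3x)^2 dx = 9·(2π^3/3); ∫ 2·3·(-3)·x dx = 0 (odd integrand); ∫ (-3)^2 dx = 9·2π.
So (1/(2π)) ∫_{-π}^{π} (3x - 3)^2 dx = 9π^2/3 + 9 = 3π^2 + 9.
Parseval ⇒ Σ |c_n|^2 = 3π^2 + 9.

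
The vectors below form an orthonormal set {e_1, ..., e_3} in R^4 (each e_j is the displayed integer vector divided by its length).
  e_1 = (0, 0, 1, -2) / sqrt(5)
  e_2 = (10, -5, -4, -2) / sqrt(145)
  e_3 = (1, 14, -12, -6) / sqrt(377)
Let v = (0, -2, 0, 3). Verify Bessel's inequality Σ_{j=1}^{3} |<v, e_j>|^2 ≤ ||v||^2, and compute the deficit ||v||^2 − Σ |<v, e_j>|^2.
Σ |<v, e_j>|^2 = 168/13; ||v||^2 = 13; deficit = 1/13

Write each e_j = u_j / sqrt(<u_j, u_j>) where u_j is the displayed integer vector. Then <v, e_j> = <v, u_j> / sqrt(<u_j, u_j>), so |<v, e_j>|^2 = <v, u_j>^2 / <u_j, u_j>.
Coefficients: <v, e_1> = -6/sqrt(5), <v, e_2> = 4/sqrt(145), <v, e_3> = -46/sqrt(377).
Square and sum: Σ |<v, e_j>|^2 = 168/13.
Compute ||v||^2 = v·v = 13.
Deficit = 13 − 168/13 = 1/13 ≥ 0, confirming Bessel's inequality. (The deficit equals ||v − Σ <v,e_j> e_j||^2, the squared distance from v to span{e_j}.)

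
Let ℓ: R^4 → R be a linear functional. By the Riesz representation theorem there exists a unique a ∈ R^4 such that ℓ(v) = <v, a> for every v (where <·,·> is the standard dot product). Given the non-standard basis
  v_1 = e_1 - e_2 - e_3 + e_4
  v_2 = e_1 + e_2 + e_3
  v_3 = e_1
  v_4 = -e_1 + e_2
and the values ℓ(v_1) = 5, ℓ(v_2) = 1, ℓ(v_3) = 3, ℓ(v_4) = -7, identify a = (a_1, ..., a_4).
a = (3, -4, 2, 0)

Write a = (a_1, ..., a_4) in the standard basis. For each basis vector v_i, ℓ(v_i) = <v_i, a> is a linear equation in the a_j's. Collect the n equations into a matrix system V a = ℓ, where row i of V is v_i (expressed in the standard basis). Since V is invertible (lower-triangular with 1s on the diagonal, up to permutation), solve by back-substitution:
  V =
[[1, -1, -1, 1],
 [1, 1, 1, 0],
 [1, 0, 0, 0],
 [-1, 1, 0, 0]]
  V a = (5, 1, 3, -7)
Solving gives a = (3, -4, 2, 0).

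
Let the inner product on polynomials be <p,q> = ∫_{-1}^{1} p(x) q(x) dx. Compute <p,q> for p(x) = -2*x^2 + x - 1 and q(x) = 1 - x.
<p,q> = -4

Expand the product: p(x)·q(x) = 2*x^3 - 3*x^2 + 2*x - 1.
∫_{-1}^{1} of each monomial x^k gives [2/(k+1) if k even, 0 if k odd]. Integrating term-by-term (or equivalently evaluating the antiderivative F(x) = x^4/2 - x^3 + x^2 - x at the endpoints):
  F(1) − F(−1) = -1/2 − (7/2) = -4.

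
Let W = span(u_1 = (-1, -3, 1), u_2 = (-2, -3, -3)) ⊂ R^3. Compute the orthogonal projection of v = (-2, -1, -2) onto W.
proj_W(v) = (-100/89, -243/178, -395/178)

Set up U = [u_1 | ... | u_2] ∈ R^(3×2). The projector onto W = col(U) is P = U (U^T U)^(-1) U^T.
Compute U^T U =
  [11, 8]
  [8, 22],
and U^T v = (3, 13).
Solve U^T U · c = U^T v for the coefficients: c = (-19/89, 119/178). The projection is proj_W(v) = U c.
Check: (v - proj_W(v)) · u_1 = 0  (should be 0).
Check: (v - proj_W(v)) · u_2 = 0  (should be 0).
Result: proj_W(v) = (-100/89, -243/178, -395/178).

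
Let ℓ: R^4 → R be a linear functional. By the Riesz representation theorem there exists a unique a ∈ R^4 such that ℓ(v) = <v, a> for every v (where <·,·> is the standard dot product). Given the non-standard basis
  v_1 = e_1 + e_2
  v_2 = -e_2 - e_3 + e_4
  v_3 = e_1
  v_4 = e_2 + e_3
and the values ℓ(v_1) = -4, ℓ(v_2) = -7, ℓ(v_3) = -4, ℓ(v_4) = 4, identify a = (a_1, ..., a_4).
a = (-4, 0, 4, -3)

Write a = (a_1, ..., a_4) in the standard basis. For each basis vector v_i, ℓ(v_i) = <v_i, a> is a linear equation in the a_j's. Collect the n equations into a matrix system V a = ℓ, where row i of V is v_i (expressed in the standard basis). Since V is invertible (lower-triangular with 1s on the diagonal, up to permutation), solve by back-substitution:
  V =
[[1, 1, 0, 0],
 [0, -1, -1, 1],
 [1, 0, 0, 0],
 [0, 1, 1, 0]]
  V a = (-4, -7, -4, 4)
Solving gives a = (-4, 0, 4, -3).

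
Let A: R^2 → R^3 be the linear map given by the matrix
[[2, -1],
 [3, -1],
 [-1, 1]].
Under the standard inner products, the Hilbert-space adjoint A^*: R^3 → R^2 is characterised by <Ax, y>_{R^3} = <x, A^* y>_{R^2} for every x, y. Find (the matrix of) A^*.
A^* = A^T =
[[2, 3, -1],
 [-1, -1, 1]]

For real matrices with standard dot products, the defining identity <Ax, y> = <x, A^* y> gives (Ax)^T y = x^T (A^*) y, i.e. x^T A^T y = x^T (A^*) y. Since this holds for all x, y, we must have A^* = A^T. Therefore
A^* =
[[2, 3, -1],
 [-1, -1, 1]].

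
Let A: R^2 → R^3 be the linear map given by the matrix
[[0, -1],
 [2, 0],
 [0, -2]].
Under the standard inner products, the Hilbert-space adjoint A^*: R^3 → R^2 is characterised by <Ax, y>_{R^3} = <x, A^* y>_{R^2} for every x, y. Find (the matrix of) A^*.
A^* = A^T =
[[0, 2, 0],
 [-1, 0, -2]]

For real matrices with standard dot products, the defining identity <Ax, y> = <x, A^* y> gives (Ax)^T y = x^T (A^*) y, i.e. x^T A^T y = x^T (A^*) y. Since this holds for all x, y, we must have A^* = A^T. Therefore
A^* =
[[0, 2, 0],
 [-1, 0, -2]].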